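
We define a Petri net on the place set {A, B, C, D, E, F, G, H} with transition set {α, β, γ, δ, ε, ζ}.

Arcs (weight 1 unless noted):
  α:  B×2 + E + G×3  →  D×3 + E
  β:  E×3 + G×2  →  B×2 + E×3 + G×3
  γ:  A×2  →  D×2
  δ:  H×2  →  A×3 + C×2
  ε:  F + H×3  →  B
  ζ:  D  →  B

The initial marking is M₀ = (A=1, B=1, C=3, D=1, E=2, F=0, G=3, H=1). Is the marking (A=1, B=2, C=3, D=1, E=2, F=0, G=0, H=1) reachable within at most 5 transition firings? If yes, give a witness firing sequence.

YES — reachable via ⟨ζ, α, ζ, ζ⟩ (4 firings)

step 1: fire ζ:  (A=1, B=1, C=3, D=1, E=2, F=0, G=3, H=1) → (A=1, B=2, C=3, D=0, E=2, F=0, G=3, H=1)
step 2: fire α:  (A=1, B=2, C=3, D=0, E=2, F=0, G=3, H=1) → (A=1, B=0, C=3, D=3, E=2, F=0, G=0, H=1)
step 3: fire ζ:  (A=1, B=0, C=3, D=3, E=2, F=0, G=0, H=1) → (A=1, B=1, C=3, D=2, E=2, F=0, G=0, H=1)
step 4: fire ζ:  (A=1, B=1, C=3, D=2, E=2, F=0, G=0, H=1) → (A=1, B=2, C=3, D=1, E=2, F=0, G=0, H=1)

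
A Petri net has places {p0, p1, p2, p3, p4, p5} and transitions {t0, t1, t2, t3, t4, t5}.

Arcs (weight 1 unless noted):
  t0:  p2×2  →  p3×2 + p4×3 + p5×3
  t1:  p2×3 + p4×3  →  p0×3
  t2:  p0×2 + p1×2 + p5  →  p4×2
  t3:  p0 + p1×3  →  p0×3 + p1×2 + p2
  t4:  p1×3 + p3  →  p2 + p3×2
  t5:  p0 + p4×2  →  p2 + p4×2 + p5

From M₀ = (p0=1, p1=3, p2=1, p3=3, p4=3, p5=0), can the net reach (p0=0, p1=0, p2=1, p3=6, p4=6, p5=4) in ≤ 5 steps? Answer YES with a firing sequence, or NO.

YES — reachable via ⟨t4, t0, t5⟩ (3 firings)

step 1: fire t4:  (p0=1, p1=3, p2=1, p3=3, p4=3, p5=0) → (p0=1, p1=0, p2=2, p3=4, p4=3, p5=0)
step 2: fire t0:  (p0=1, p1=0, p2=2, p3=4, p4=3, p5=0) → (p0=1, p1=0, p2=0, p3=6, p4=6, p5=3)
step 3: fire t5:  (p0=1, p1=0, p2=0, p3=6, p4=6, p5=3) → (p0=0, p1=0, p2=1, p3=6, p4=6, p5=4)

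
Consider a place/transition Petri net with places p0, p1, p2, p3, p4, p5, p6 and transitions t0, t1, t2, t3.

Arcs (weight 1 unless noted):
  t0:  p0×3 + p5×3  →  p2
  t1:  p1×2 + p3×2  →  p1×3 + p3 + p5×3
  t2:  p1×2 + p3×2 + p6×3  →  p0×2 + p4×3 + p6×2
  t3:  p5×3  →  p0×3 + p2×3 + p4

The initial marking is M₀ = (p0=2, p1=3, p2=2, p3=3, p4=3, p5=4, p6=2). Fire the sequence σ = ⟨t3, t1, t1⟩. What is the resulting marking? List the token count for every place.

step 1: fire t3:  (p0=2, p1=3, p2=2, p3=3, p4=3, p5=4, p6=2) → (p0=5, p1=3, p2=5, p3=3, p4=4, p5=1, p6=2)
step 2: fire t1:  (p0=5, p1=3, p2=5, p3=3, p4=4, p5=1, p6=2) → (p0=5, p1=4, p2=5, p3=2, p4=4, p5=4, p6=2)
step 3: fire t1:  (p0=5, p1=4, p2=5, p3=2, p4=4, p5=4, p6=2) → (p0=5, p1=5, p2=5, p3=1, p4=4, p5=7, p6=2)

(p0=5, p1=5, p2=5, p3=1, p4=4, p5=7, p6=2)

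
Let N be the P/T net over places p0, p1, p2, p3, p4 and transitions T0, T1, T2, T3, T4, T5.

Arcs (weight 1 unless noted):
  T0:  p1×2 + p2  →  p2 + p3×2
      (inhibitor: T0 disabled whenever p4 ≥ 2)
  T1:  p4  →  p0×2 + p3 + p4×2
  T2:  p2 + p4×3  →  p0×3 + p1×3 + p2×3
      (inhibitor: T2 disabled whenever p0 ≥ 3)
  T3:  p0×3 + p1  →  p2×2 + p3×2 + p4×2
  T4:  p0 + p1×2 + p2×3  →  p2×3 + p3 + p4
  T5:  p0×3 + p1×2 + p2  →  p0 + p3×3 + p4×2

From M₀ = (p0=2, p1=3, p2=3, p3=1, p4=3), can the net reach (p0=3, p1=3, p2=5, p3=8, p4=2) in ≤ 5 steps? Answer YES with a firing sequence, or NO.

step 1: fire T2:  (p0=2, p1=3, p2=3, p3=1, p4=3) → (p0=5, p1=6, p2=5, p3=1, p4=0)
step 2: fire T4:  (p0=5, p1=6, p2=5, p3=1, p4=0) → (p0=4, p1=4, p2=5, p3=2, p4=1)
step 3: fire T5:  (p0=4, p1=4, p2=5, p3=2, p4=1) → (p0=2, p1=2, p2=4, p3=5, p4=3)
step 4: fire T2:  (p0=2, p1=2, p2=4, p3=5, p4=3) → (p0=5, p1=5, p2=6, p3=5, p4=0)
step 5: fire T5:  (p0=5, p1=5, p2=6, p3=5, p4=0) → (p0=3, p1=3, p2=5, p3=8, p4=2)

YES — reachable via ⟨T2, T4, T5, T2, T5⟩ (5 firings)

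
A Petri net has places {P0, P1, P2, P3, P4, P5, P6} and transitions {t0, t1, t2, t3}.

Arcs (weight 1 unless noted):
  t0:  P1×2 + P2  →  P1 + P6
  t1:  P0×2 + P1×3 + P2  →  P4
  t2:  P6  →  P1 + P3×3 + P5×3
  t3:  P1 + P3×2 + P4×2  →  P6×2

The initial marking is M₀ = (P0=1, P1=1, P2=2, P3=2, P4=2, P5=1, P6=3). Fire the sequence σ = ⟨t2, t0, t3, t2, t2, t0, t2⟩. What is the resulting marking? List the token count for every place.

step 1: fire t2:  (P0=1, P1=1, P2=2, P3=2, P4=2, P5=1, P6=3) → (P0=1, P1=2, P2=2, P3=5, P4=2, P5=4, P6=2)
step 2: fire t0:  (P0=1, P1=2, P2=2, P3=5, P4=2, P5=4, P6=2) → (P0=1, P1=1, P2=1, P3=5, P4=2, P5=4, P6=3)
step 3: fire t3:  (P0=1, P1=1, P2=1, P3=5, P4=2, P5=4, P6=3) → (P0=1, P1=0, P2=1, P3=3, P4=0, P5=4, P6=5)
step 4: fire t2:  (P0=1, P1=0, P2=1, P3=3, P4=0, P5=4, P6=5) → (P0=1, P1=1, P2=1, P3=6, P4=0, P5=7, P6=4)
step 5: fire t2:  (P0=1, P1=1, P2=1, P3=6, P4=0, P5=7, P6=4) → (P0=1, P1=2, P2=1, P3=9, P4=0, P5=10, P6=3)
step 6: fire t0:  (P0=1, P1=2, P2=1, P3=9, P4=0, P5=10, P6=3) → (P0=1, P1=1, P2=0, P3=9, P4=0, P5=10, P6=4)
step 7: fire t2:  (P0=1, P1=1, P2=0, P3=9, P4=0, P5=10, P6=4) → (P0=1, P1=2, P2=0, P3=12, P4=0, P5=13, P6=3)

(P0=1, P1=2, P2=0, P3=12, P4=0, P5=13, P6=3)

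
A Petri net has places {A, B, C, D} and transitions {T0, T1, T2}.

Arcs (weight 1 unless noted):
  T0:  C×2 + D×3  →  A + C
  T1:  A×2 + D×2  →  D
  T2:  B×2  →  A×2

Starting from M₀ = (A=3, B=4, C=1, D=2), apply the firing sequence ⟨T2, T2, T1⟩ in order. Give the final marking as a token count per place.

step 1: fire T2:  (A=3, B=4, C=1, D=2) → (A=5, B=2, C=1, D=2)
step 2: fire T2:  (A=5, B=2, C=1, D=2) → (A=7, B=0, C=1, D=2)
step 3: fire T1:  (A=7, B=0, C=1, D=2) → (A=5, B=0, C=1, D=1)

(A=5, B=0, C=1, D=1)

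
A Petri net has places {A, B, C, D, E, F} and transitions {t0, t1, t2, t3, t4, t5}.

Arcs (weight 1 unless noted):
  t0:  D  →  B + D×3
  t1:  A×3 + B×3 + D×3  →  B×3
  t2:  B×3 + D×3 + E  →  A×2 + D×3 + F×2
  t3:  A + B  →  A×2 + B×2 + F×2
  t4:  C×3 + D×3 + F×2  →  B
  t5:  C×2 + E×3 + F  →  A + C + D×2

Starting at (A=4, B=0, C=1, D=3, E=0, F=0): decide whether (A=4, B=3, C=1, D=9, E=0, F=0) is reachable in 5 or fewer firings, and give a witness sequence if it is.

YES — reachable via ⟨t0, t0, t0⟩ (3 firings)

step 1: fire t0:  (A=4, B=0, C=1, D=3, E=0, F=0) → (A=4, B=1, C=1, D=5, E=0, F=0)
step 2: fire t0:  (A=4, B=1, C=1, D=5, E=0, F=0) → (A=4, B=2, C=1, D=7, E=0, F=0)
step 3: fire t0:  (A=4, B=2, C=1, D=7, E=0, F=0) → (A=4, B=3, C=1, D=9, E=0, F=0)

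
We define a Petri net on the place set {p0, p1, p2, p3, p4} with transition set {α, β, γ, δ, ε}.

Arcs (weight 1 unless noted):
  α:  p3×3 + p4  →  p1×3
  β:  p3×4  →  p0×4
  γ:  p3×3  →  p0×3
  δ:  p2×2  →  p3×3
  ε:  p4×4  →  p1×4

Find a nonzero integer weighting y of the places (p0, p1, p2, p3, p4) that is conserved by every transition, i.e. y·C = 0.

y = (p0:2, p1:3, p2:3, p3:2, p4:3)

Incidence matrix C (rows=places, cols=transitions):
        α    β    γ    δ    ε
   p0   0    4    3    0    0
   p1   3    0    0    0    4
   p2   0    0    0   -2    0
   p3  -3   -4   -3    3    0
   p4  -1    0    0    0   -4

Candidate y = [2, 3, 3, 2, 3]; check y·C column-wise:
  col α: 2·0 + 3·3 + 3·0 + 2·-3 + 3·-1 = 0
  col β: 2·4 + 3·0 + 3·0 + 2·-4 + 3·0 = 0
  col γ: 2·3 + 3·0 + 3·0 + 2·-3 + 3·0 = 0
  col δ: 2·0 + 3·0 + 3·-2 + 2·3 + 3·0 = 0
  col ε: 2·0 + 3·4 + 3·0 + 2·0 + 3·-4 = 0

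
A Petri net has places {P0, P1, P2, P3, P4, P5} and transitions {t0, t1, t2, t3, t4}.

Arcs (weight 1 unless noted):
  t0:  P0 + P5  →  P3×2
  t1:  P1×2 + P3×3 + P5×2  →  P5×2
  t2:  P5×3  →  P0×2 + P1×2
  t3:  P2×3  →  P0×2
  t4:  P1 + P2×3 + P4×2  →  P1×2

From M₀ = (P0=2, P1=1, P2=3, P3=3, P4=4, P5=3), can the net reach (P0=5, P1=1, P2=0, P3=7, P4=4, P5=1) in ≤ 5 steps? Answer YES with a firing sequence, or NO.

depth 0: 1 marking
depth 1: 5 markings reached so far
depth 2: 11 markings reached so far
depth 3: 15 markings reached so far
depth 4: 17 markings reached so far
depth 5: 17 markings reached so far
(frontier empty at depth 5; search complete)
target is not among the 17 markings reachable within 5 steps

NO — not reachable within 5 firings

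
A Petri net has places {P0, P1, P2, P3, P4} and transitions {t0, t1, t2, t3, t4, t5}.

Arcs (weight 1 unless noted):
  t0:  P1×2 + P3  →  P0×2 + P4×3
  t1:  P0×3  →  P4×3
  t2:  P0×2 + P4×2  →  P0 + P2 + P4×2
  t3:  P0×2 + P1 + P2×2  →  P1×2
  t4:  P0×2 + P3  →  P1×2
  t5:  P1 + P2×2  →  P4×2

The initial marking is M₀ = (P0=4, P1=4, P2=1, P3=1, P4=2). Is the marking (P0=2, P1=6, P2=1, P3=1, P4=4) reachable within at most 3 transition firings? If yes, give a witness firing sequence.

depth 0: 1 marking
depth 1: 5 markings reached so far
depth 2: 12 markings reached so far
depth 3: 23 markings reached so far
target is not among the 23 markings reachable within 3 steps

NO — not reachable within 3 firings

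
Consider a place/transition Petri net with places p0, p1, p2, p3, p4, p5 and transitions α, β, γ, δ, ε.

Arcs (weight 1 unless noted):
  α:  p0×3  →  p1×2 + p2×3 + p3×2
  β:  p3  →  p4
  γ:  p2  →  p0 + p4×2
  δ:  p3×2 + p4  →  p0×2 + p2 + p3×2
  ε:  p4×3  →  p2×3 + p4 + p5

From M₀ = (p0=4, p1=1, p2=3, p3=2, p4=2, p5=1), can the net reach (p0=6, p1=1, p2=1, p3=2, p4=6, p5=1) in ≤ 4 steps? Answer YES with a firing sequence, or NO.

step 1: fire γ:  (p0=4, p1=1, p2=3, p3=2, p4=2, p5=1) → (p0=5, p1=1, p2=2, p3=2, p4=4, p5=1)
step 2: fire γ:  (p0=5, p1=1, p2=2, p3=2, p4=4, p5=1) → (p0=6, p1=1, p2=1, p3=2, p4=6, p5=1)

YES — reachable via ⟨γ, γ⟩ (2 firings)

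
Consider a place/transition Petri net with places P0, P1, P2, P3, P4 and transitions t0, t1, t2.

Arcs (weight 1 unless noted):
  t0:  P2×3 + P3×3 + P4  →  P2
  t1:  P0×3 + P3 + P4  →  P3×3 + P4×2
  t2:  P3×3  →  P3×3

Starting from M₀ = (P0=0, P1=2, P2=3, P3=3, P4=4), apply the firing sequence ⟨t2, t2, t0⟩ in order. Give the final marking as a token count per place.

(P0=0, P1=2, P2=1, P3=0, P4=3)

step 1: fire t2:  (P0=0, P1=2, P2=3, P3=3, P4=4) → (P0=0, P1=2, P2=3, P3=3, P4=4)
step 2: fire t2:  (P0=0, P1=2, P2=3, P3=3, P4=4) → (P0=0, P1=2, P2=3, P3=3, P4=4)
step 3: fire t0:  (P0=0, P1=2, P2=3, P3=3, P4=4) → (P0=0, P1=2, P2=1, P3=0, P4=3)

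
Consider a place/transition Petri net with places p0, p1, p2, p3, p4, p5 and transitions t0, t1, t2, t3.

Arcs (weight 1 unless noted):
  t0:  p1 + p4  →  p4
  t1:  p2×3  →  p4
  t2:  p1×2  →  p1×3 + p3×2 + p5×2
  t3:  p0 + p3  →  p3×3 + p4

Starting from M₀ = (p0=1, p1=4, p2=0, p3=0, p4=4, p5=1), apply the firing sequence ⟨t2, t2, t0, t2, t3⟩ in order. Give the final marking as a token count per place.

step 1: fire t2:  (p0=1, p1=4, p2=0, p3=0, p4=4, p5=1) → (p0=1, p1=5, p2=0, p3=2, p4=4, p5=3)
step 2: fire t2:  (p0=1, p1=5, p2=0, p3=2, p4=4, p5=3) → (p0=1, p1=6, p2=0, p3=4, p4=4, p5=5)
step 3: fire t0:  (p0=1, p1=6, p2=0, p3=4, p4=4, p5=5) → (p0=1, p1=5, p2=0, p3=4, p4=4, p5=5)
step 4: fire t2:  (p0=1, p1=5, p2=0, p3=4, p4=4, p5=5) → (p0=1, p1=6, p2=0, p3=6, p4=4, p5=7)
step 5: fire t3:  (p0=1, p1=6, p2=0, p3=6, p4=4, p5=7) → (p0=0, p1=6, p2=0, p3=8, p4=5, p5=7)

(p0=0, p1=6, p2=0, p3=8, p4=5, p5=7)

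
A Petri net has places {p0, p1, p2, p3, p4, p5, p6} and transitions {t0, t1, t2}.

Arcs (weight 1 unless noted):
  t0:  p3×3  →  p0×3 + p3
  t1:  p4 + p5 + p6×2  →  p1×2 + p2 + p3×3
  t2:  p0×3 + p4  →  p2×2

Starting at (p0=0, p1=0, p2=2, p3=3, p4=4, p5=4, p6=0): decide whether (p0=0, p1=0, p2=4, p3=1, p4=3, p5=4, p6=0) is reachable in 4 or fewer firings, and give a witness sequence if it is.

YES — reachable via ⟨t0, t2⟩ (2 firings)

step 1: fire t0:  (p0=0, p1=0, p2=2, p3=3, p4=4, p5=4, p6=0) → (p0=3, p1=0, p2=2, p3=1, p4=4, p5=4, p6=0)
step 2: fire t2:  (p0=3, p1=0, p2=2, p3=1, p4=4, p5=4, p6=0) → (p0=0, p1=0, p2=4, p3=1, p4=3, p5=4, p6=0)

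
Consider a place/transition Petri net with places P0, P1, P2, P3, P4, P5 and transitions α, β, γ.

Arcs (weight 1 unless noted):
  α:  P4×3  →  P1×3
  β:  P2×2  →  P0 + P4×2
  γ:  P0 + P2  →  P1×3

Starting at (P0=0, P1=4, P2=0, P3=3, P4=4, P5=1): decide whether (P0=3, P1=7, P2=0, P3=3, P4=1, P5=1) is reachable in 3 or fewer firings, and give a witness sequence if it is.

NO — not reachable within 3 firings

depth 0: 1 marking
depth 1: 2 markings reached so far
depth 2: 2 markings reached so far
(frontier empty at depth 2; search complete)
target is not among the 2 markings reachable within 3 steps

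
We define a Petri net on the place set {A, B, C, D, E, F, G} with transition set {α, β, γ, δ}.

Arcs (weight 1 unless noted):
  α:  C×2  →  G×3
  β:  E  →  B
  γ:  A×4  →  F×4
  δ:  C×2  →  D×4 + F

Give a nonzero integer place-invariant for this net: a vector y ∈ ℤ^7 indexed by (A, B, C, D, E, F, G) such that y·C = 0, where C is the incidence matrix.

y = (A:0, B:1, C:0, D:0, E:1, F:0, G:0)

Incidence matrix C (rows=places, cols=transitions):
        α    β    γ    δ
    A   0    0   -4    0
    B   0    1    0    0
    C  -2    0    0   -2
    D   0    0    0    4
    E   0   -1    0    0
    F   0    0    4    1
    G   3    0    0    0

Candidate y = [0, 1, 0, 0, 1, 0, 0]; check y·C column-wise:
  col α: 1·0 + 0·-2 + 1·0 + 0·3 = 0
  col β: 1·1 + 1·-1 = 0
  col γ: 0·-4 + 1·0 + 1·0 + 0·4 = 0
  col δ: 1·0 + 0·-2 + 0·4 + 1·0 + 0·1 = 0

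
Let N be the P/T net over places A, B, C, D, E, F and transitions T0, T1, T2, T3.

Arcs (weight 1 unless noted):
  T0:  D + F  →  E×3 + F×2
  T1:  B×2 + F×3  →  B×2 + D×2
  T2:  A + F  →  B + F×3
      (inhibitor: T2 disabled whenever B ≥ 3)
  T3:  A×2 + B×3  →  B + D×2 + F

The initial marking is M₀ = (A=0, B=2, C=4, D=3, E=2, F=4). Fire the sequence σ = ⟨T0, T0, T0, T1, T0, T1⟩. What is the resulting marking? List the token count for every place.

step 1: fire T0:  (A=0, B=2, C=4, D=3, E=2, F=4) → (A=0, B=2, C=4, D=2, E=5, F=5)
step 2: fire T0:  (A=0, B=2, C=4, D=2, E=5, F=5) → (A=0, B=2, C=4, D=1, E=8, F=6)
step 3: fire T0:  (A=0, B=2, C=4, D=1, E=8, F=6) → (A=0, B=2, C=4, D=0, E=11, F=7)
step 4: fire T1:  (A=0, B=2, C=4, D=0, E=11, F=7) → (A=0, B=2, C=4, D=2, E=11, F=4)
step 5: fire T0:  (A=0, B=2, C=4, D=2, E=11, F=4) → (A=0, B=2, C=4, D=1, E=14, F=5)
step 6: fire T1:  (A=0, B=2, C=4, D=1, E=14, F=5) → (A=0, B=2, C=4, D=3, E=14, F=2)

(A=0, B=2, C=4, D=3, E=14, F=2)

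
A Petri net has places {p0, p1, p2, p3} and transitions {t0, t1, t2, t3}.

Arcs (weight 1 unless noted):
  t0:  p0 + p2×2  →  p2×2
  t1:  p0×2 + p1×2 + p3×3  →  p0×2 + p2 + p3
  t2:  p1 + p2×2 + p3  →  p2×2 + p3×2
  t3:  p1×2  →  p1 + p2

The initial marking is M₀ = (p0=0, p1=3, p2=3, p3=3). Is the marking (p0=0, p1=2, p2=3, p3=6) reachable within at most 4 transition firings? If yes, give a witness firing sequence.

depth 0: 1 marking
depth 1: 3 markings reached so far
depth 2: 6 markings reached so far
depth 3: 9 markings reached so far
depth 4: 9 markings reached so far
(frontier empty at depth 4; search complete)
target is not among the 9 markings reachable within 4 steps

NO — not reachable within 4 firings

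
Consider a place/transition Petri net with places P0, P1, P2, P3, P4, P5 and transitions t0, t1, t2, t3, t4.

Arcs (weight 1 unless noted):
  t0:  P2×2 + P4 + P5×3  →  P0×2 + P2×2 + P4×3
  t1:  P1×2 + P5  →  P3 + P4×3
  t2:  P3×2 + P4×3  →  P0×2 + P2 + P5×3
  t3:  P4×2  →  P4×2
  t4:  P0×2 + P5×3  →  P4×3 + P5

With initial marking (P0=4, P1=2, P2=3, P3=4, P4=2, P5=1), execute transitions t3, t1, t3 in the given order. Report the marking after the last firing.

step 1: fire t3:  (P0=4, P1=2, P2=3, P3=4, P4=2, P5=1) → (P0=4, P1=2, P2=3, P3=4, P4=2, P5=1)
step 2: fire t1:  (P0=4, P1=2, P2=3, P3=4, P4=2, P5=1) → (P0=4, P1=0, P2=3, P3=5, P4=5, P5=0)
step 3: fire t3:  (P0=4, P1=0, P2=3, P3=5, P4=5, P5=0) → (P0=4, P1=0, P2=3, P3=5, P4=5, P5=0)

(P0=4, P1=0, P2=3, P3=5, P4=5, P5=0)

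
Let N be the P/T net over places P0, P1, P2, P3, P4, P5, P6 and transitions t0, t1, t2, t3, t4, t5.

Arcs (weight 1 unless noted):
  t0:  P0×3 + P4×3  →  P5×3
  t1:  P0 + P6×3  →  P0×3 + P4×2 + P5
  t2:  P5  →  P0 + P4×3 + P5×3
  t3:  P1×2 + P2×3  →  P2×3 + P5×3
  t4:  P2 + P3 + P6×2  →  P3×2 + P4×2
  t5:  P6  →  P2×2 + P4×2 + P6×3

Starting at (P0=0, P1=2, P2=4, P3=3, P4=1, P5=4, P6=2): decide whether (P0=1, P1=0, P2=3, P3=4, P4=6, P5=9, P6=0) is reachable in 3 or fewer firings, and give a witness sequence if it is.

YES — reachable via ⟨t2, t3, t4⟩ (3 firings)

step 1: fire t2:  (P0=0, P1=2, P2=4, P3=3, P4=1, P5=4, P6=2) → (P0=1, P1=2, P2=4, P3=3, P4=4, P5=6, P6=2)
step 2: fire t3:  (P0=1, P1=2, P2=4, P3=3, P4=4, P5=6, P6=2) → (P0=1, P1=0, P2=4, P3=3, P4=4, P5=9, P6=2)
step 3: fire t4:  (P0=1, P1=0, P2=4, P3=3, P4=4, P5=9, P6=2) → (P0=1, P1=0, P2=3, P3=4, P4=6, P5=9, P6=0)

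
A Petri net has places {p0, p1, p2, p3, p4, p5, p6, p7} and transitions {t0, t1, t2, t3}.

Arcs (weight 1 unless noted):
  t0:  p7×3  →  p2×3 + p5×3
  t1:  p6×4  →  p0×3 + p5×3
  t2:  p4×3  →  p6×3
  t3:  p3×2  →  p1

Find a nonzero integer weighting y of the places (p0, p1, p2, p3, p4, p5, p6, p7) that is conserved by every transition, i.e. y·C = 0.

y = (p0:0, p1:2, p2:0, p3:1, p4:0, p5:0, p6:0, p7:0)

Incidence matrix C (rows=places, cols=transitions):
       t0   t1   t2   t3
   p0   0    3    0    0
   p1   0    0    0    1
   p2   3    0    0    0
   p3   0    0    0   -2
   p4   0    0   -3    0
   p5   3    3    0    0
   p6   0   -4    3    0
   p7  -3    0    0    0

Candidate y = [0, 2, 0, 1, 0, 0, 0, 0]; check y·C column-wise:
  col t0: 2·0 + 0·3 + 1·0 + 0·3 + 0·-3 = 0
  col t1: 0·3 + 2·0 + 1·0 + 0·3 + 0·-4 = 0
  col t2: 2·0 + 1·0 + 0·-3 + 0·3 = 0
  col t3: 2·1 + 1·-2 = 0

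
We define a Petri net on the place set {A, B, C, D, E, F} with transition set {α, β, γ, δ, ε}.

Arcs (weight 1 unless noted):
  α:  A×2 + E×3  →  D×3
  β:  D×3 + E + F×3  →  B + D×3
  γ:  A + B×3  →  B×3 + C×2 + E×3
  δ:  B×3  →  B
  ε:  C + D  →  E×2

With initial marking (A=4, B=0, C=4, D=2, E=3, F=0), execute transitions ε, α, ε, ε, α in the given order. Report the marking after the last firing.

(A=0, B=0, C=1, D=5, E=3, F=0)

step 1: fire ε:  (A=4, B=0, C=4, D=2, E=3, F=0) → (A=4, B=0, C=3, D=1, E=5, F=0)
step 2: fire α:  (A=4, B=0, C=3, D=1, E=5, F=0) → (A=2, B=0, C=3, D=4, E=2, F=0)
step 3: fire ε:  (A=2, B=0, C=3, D=4, E=2, F=0) → (A=2, B=0, C=2, D=3, E=4, F=0)
step 4: fire ε:  (A=2, B=0, C=2, D=3, E=4, F=0) → (A=2, B=0, C=1, D=2, E=6, F=0)
step 5: fire α:  (A=2, B=0, C=1, D=2, E=6, F=0) → (A=0, B=0, C=1, D=5, E=3, F=0)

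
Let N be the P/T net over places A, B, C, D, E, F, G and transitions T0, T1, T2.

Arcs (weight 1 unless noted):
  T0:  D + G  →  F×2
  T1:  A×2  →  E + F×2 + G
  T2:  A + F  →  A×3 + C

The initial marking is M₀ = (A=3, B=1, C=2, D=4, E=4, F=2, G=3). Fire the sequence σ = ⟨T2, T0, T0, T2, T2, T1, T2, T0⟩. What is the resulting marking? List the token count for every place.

(A=9, B=1, C=6, D=1, E=5, F=6, G=1)

step 1: fire T2:  (A=3, B=1, C=2, D=4, E=4, F=2, G=3) → (A=5, B=1, C=3, D=4, E=4, F=1, G=3)
step 2: fire T0:  (A=5, B=1, C=3, D=4, E=4, F=1, G=3) → (A=5, B=1, C=3, D=3, E=4, F=3, G=2)
step 3: fire T0:  (A=5, B=1, C=3, D=3, E=4, F=3, G=2) → (A=5, B=1, C=3, D=2, E=4, F=5, G=1)
step 4: fire T2:  (A=5, B=1, C=3, D=2, E=4, F=5, G=1) → (A=7, B=1, C=4, D=2, E=4, F=4, G=1)
step 5: fire T2:  (A=7, B=1, C=4, D=2, E=4, F=4, G=1) → (A=9, B=1, C=5, D=2, E=4, F=3, G=1)
step 6: fire T1:  (A=9, B=1, C=5, D=2, E=4, F=3, G=1) → (A=7, B=1, C=5, D=2, E=5, F=5, G=2)
step 7: fire T2:  (A=7, B=1, C=5, D=2, E=5, F=5, G=2) → (A=9, B=1, C=6, D=2, E=5, F=4, G=2)
step 8: fire T0:  (A=9, B=1, C=6, D=2, E=5, F=4, G=2) → (A=9, B=1, C=6, D=1, E=5, F=6, G=1)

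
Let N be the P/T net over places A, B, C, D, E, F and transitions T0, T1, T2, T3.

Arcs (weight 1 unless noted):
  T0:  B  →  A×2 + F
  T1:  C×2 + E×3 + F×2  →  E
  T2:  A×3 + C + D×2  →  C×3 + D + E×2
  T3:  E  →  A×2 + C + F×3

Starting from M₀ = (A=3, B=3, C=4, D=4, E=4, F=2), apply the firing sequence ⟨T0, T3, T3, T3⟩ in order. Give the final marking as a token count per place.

(A=11, B=2, C=7, D=4, E=1, F=12)

step 1: fire T0:  (A=3, B=3, C=4, D=4, E=4, F=2) → (A=5, B=2, C=4, D=4, E=4, F=3)
step 2: fire T3:  (A=5, B=2, C=4, D=4, E=4, F=3) → (A=7, B=2, C=5, D=4, E=3, F=6)
step 3: fire T3:  (A=7, B=2, C=5, D=4, E=3, F=6) → (A=9, B=2, C=6, D=4, E=2, F=9)
step 4: fire T3:  (A=9, B=2, C=6, D=4, E=2, F=9) → (A=11, B=2, C=7, D=4, E=1, F=12)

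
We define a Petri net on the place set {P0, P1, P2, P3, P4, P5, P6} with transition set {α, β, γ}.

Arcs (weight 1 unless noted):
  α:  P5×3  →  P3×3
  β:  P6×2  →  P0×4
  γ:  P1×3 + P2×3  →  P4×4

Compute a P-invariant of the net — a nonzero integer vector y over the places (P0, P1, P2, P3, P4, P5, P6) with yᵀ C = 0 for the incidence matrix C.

Incidence matrix C (rows=places, cols=transitions):
        α    β    γ
   P0   0    4    0
   P1   0    0   -3
   P2   0    0   -3
   P3   3    0    0
   P4   0    0    4
   P5  -3    0    0
   P6   0   -2    0

Candidate y = [0, 1, -1, 0, 0, 0, 0]; check y·C column-wise:
  col α: 1·0 + -1·0 + 0·3 + 0·-3 = 0
  col β: 0·4 + 1·0 + -1·0 + 0·-2 = 0
  col γ: 1·-3 + -1·-3 + 0·4 = 0

y = (P0:0, P1:1, P2:-1, P3:0, P4:0, P5:0, P6:0)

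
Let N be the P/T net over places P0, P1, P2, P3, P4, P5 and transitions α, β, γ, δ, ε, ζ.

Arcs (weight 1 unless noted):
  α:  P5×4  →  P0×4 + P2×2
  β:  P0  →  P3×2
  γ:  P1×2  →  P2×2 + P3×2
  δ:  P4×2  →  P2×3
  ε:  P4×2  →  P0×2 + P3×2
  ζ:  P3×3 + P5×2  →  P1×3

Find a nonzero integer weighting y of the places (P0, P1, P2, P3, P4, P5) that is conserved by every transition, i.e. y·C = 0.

y = (P0:2, P1:3, P2:2, P3:1, P4:3, P5:3)

Incidence matrix C (rows=places, cols=transitions):
        α    β    γ    δ    ε    ζ
   P0   4   -1    0    0    2    0
   P1   0    0   -2    0    0    3
   P2   2    0    2    3    0    0
   P3   0    2    2    0    2   -3
   P4   0    0    0   -2   -2    0
   P5  -4    0    0    0    0   -2

Candidate y = [2, 3, 2, 1, 3, 3]; check y·C column-wise:
  col α: 2·4 + 3·0 + 2·2 + 1·0 + 3·0 + 3·-4 = 0
  col β: 2·-1 + 3·0 + 2·0 + 1·2 + 3·0 + 3·0 = 0
  col γ: 2·0 + 3·-2 + 2·2 + 1·2 + 3·0 + 3·0 = 0
  col δ: 2·0 + 3·0 + 2·3 + 1·0 + 3·-2 + 3·0 = 0
  col ε: 2·2 + 3·0 + 2·0 + 1·2 + 3·-2 + 3·0 = 0
  col ζ: 2·0 + 3·3 + 2·0 + 1·-3 + 3·0 + 3·-2 = 0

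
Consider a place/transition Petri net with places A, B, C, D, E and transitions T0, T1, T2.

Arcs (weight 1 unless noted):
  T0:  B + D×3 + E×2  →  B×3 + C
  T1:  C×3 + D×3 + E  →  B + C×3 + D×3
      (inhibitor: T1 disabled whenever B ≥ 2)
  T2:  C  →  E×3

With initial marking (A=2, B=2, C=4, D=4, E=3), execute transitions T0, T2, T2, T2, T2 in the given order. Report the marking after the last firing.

(A=2, B=4, C=1, D=1, E=13)

step 1: fire T0:  (A=2, B=2, C=4, D=4, E=3) → (A=2, B=4, C=5, D=1, E=1)
step 2: fire T2:  (A=2, B=4, C=5, D=1, E=1) → (A=2, B=4, C=4, D=1, E=4)
step 3: fire T2:  (A=2, B=4, C=4, D=1, E=4) → (A=2, B=4, C=3, D=1, E=7)
step 4: fire T2:  (A=2, B=4, C=3, D=1, E=7) → (A=2, B=4, C=2, D=1, E=10)
step 5: fire T2:  (A=2, B=4, C=2, D=1, E=10) → (A=2, B=4, C=1, D=1, E=13)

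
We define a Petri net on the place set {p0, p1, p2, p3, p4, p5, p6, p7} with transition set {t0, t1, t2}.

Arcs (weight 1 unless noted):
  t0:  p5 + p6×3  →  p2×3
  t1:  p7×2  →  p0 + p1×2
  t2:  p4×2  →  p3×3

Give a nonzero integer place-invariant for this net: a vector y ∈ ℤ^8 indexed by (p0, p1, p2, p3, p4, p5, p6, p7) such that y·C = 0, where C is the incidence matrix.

y = (p0:2, p1:-1, p2:0, p3:0, p4:0, p5:0, p6:0, p7:0)

Incidence matrix C (rows=places, cols=transitions):
       t0   t1   t2
   p0   0    1    0
   p1   0    2    0
   p2   3    0    0
   p3   0    0    3
   p4   0    0   -2
   p5  -1    0    0
   p6  -3    0    0
   p7   0   -2    0

Candidate y = [2, -1, 0, 0, 0, 0, 0, 0]; check y·C column-wise:
  col t0: 2·0 + -1·0 + 0·3 + 0·-1 + 0·-3 = 0
  col t1: 2·1 + -1·2 + 0·-2 = 0
  col t2: 2·0 + -1·0 + 0·3 + 0·-2 = 0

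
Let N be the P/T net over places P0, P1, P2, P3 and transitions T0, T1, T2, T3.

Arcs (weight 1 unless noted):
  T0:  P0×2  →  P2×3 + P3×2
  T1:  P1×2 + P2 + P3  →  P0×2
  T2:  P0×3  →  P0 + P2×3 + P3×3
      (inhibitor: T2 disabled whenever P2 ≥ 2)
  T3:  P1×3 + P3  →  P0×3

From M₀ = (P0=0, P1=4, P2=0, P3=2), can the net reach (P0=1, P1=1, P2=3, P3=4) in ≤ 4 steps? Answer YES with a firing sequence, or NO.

YES — reachable via ⟨T3, T2⟩ (2 firings)

step 1: fire T3:  (P0=0, P1=4, P2=0, P3=2) → (P0=3, P1=1, P2=0, P3=1)
step 2: fire T2:  (P0=3, P1=1, P2=0, P3=1) → (P0=1, P1=1, P2=3, P3=4)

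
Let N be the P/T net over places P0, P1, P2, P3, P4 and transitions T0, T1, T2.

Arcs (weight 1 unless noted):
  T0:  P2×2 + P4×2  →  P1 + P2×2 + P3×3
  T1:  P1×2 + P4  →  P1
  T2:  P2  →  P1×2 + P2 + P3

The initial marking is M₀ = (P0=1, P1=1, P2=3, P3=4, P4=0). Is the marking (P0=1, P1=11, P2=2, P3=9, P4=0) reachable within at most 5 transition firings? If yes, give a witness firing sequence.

NO — not reachable within 5 firings

depth 0: 1 marking
depth 1: 2 markings reached so far
depth 2: 3 markings reached so far
depth 3: 4 markings reached so far
depth 4: 5 markings reached so far
depth 5: 6 markings reached so far
target is not among the 6 markings reachable within 5 steps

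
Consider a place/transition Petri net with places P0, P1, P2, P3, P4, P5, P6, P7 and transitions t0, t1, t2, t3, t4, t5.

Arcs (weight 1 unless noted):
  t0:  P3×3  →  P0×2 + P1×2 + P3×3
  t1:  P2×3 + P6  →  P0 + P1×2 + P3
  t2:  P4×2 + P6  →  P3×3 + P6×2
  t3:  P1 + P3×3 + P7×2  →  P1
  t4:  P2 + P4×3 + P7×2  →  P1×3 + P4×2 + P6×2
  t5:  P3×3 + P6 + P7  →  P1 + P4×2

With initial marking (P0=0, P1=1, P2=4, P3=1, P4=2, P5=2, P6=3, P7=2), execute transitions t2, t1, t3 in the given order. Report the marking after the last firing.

(P0=1, P1=3, P2=1, P3=2, P4=0, P5=2, P6=3, P7=0)

step 1: fire t2:  (P0=0, P1=1, P2=4, P3=1, P4=2, P5=2, P6=3, P7=2) → (P0=0, P1=1, P2=4, P3=4, P4=0, P5=2, P6=4, P7=2)
step 2: fire t1:  (P0=0, P1=1, P2=4, P3=4, P4=0, P5=2, P6=4, P7=2) → (P0=1, P1=3, P2=1, P3=5, P4=0, P5=2, P6=3, P7=2)
step 3: fire t3:  (P0=1, P1=3, P2=1, P3=5, P4=0, P5=2, P6=3, P7=2) → (P0=1, P1=3, P2=1, P3=2, P4=0, P5=2, P6=3, P7=0)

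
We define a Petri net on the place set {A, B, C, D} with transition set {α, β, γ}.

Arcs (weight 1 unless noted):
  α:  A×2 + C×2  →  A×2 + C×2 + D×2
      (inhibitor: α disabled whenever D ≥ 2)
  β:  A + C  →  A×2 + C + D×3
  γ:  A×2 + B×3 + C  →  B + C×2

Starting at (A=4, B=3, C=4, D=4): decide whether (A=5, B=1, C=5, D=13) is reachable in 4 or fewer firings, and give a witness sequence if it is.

step 1: fire β:  (A=4, B=3, C=4, D=4) → (A=5, B=3, C=4, D=7)
step 2: fire β:  (A=5, B=3, C=4, D=7) → (A=6, B=3, C=4, D=10)
step 3: fire β:  (A=6, B=3, C=4, D=10) → (A=7, B=3, C=4, D=13)
step 4: fire γ:  (A=7, B=3, C=4, D=13) → (A=5, B=1, C=5, D=13)

YES — reachable via ⟨β, β, β, γ⟩ (4 firings)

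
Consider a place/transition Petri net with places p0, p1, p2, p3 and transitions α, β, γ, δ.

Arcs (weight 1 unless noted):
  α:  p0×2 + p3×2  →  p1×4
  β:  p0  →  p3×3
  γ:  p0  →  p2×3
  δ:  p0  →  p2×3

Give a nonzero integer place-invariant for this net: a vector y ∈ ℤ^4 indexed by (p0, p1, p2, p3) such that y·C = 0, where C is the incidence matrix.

y = (p0:3, p1:2, p2:1, p3:1)

Incidence matrix C (rows=places, cols=transitions):
        α    β    γ    δ
   p0  -2   -1   -1   -1
   p1   4    0    0    0
   p2   0    0    3    3
   p3  -2    3    0    0

Candidate y = [3, 2, 1, 1]; check y·C column-wise:
  col α: 3·-2 + 2·4 + 1·0 + 1·-2 = 0
  col β: 3·-1 + 2·0 + 1·0 + 1·3 = 0
  col γ: 3·-1 + 2·0 + 1·3 + 1·0 = 0
  col δ: 3·-1 + 2·0 + 1·3 + 1·0 = 0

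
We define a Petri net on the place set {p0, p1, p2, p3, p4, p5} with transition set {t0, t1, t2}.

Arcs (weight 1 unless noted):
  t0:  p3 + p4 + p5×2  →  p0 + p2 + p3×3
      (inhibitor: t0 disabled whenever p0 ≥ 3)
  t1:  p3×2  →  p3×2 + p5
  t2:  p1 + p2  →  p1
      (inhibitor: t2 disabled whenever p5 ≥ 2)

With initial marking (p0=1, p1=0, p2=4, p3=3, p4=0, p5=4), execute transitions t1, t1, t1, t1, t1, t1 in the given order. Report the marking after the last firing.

(p0=1, p1=0, p2=4, p3=3, p4=0, p5=10)

step 1: fire t1:  (p0=1, p1=0, p2=4, p3=3, p4=0, p5=4) → (p0=1, p1=0, p2=4, p3=3, p4=0, p5=5)
step 2: fire t1:  (p0=1, p1=0, p2=4, p3=3, p4=0, p5=5) → (p0=1, p1=0, p2=4, p3=3, p4=0, p5=6)
step 3: fire t1:  (p0=1, p1=0, p2=4, p3=3, p4=0, p5=6) → (p0=1, p1=0, p2=4, p3=3, p4=0, p5=7)
step 4: fire t1:  (p0=1, p1=0, p2=4, p3=3, p4=0, p5=7) → (p0=1, p1=0, p2=4, p3=3, p4=0, p5=8)
step 5: fire t1:  (p0=1, p1=0, p2=4, p3=3, p4=0, p5=8) → (p0=1, p1=0, p2=4, p3=3, p4=0, p5=9)
step 6: fire t1:  (p0=1, p1=0, p2=4, p3=3, p4=0, p5=9) → (p0=1, p1=0, p2=4, p3=3, p4=0, p5=10)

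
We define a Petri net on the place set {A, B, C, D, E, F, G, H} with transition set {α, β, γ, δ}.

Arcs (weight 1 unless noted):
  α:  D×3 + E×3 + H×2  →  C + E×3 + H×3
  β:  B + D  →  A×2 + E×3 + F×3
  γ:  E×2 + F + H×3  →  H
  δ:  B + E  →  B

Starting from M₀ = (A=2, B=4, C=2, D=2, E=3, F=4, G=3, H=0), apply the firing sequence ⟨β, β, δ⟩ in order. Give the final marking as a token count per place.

(A=6, B=2, C=2, D=0, E=8, F=10, G=3, H=0)

step 1: fire β:  (A=2, B=4, C=2, D=2, E=3, F=4, G=3, H=0) → (A=4, B=3, C=2, D=1, E=6, F=7, G=3, H=0)
step 2: fire β:  (A=4, B=3, C=2, D=1, E=6, F=7, G=3, H=0) → (A=6, B=2, C=2, D=0, E=9, F=10, G=3, H=0)
step 3: fire δ:  (A=6, B=2, C=2, D=0, E=9, F=10, G=3, H=0) → (A=6, B=2, C=2, D=0, E=8, F=10, G=3, H=0)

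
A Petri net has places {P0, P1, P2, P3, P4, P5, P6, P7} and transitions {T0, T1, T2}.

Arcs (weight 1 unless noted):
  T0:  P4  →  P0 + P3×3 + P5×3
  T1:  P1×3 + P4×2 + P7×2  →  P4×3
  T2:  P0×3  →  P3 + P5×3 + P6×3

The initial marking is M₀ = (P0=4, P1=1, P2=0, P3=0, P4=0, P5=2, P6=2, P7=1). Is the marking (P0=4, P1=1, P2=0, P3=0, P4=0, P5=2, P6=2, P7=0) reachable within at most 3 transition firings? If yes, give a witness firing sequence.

depth 0: 1 marking
depth 1: 2 markings reached so far
depth 2: 2 markings reached so far
(frontier empty at depth 2; search complete)
target is not among the 2 markings reachable within 3 steps

NO — not reachable within 3 firings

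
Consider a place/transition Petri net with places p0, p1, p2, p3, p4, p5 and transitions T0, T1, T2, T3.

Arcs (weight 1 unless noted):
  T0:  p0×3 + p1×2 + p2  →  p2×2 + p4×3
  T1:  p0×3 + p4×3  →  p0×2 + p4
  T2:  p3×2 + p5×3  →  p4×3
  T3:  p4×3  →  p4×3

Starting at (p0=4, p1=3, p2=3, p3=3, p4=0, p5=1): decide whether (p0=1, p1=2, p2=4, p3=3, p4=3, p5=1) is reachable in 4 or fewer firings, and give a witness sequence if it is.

NO — not reachable within 4 firings

depth 0: 1 marking
depth 1: 2 markings reached so far
depth 2: 2 markings reached so far
(frontier empty at depth 2; search complete)
target is not among the 2 markings reachable within 4 steps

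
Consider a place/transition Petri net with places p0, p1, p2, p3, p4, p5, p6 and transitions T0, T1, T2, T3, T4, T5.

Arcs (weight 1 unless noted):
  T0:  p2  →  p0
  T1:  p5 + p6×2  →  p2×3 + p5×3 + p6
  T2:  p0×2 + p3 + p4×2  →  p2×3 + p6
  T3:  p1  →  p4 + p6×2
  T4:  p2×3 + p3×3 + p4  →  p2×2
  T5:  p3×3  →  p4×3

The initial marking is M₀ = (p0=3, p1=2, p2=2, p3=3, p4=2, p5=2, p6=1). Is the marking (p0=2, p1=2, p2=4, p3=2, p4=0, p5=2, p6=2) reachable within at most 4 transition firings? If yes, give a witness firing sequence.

YES — reachable via ⟨T0, T2⟩ (2 firings)

step 1: fire T0:  (p0=3, p1=2, p2=2, p3=3, p4=2, p5=2, p6=1) → (p0=4, p1=2, p2=1, p3=3, p4=2, p5=2, p6=1)
step 2: fire T2:  (p0=4, p1=2, p2=1, p3=3, p4=2, p5=2, p6=1) → (p0=2, p1=2, p2=4, p3=2, p4=0, p5=2, p6=2)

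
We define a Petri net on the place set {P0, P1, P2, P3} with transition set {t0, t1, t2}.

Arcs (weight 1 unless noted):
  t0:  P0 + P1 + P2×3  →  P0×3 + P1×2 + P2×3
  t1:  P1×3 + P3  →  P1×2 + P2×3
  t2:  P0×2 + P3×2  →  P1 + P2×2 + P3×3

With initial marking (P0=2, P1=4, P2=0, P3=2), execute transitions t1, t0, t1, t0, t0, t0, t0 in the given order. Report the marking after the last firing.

step 1: fire t1:  (P0=2, P1=4, P2=0, P3=2) → (P0=2, P1=3, P2=3, P3=1)
step 2: fire t0:  (P0=2, P1=3, P2=3, P3=1) → (P0=4, P1=4, P2=3, P3=1)
step 3: fire t1:  (P0=4, P1=4, P2=3, P3=1) → (P0=4, P1=3, P2=6, P3=0)
step 4: fire t0:  (P0=4, P1=3, P2=6, P3=0) → (P0=6, P1=4, P2=6, P3=0)
step 5: fire t0:  (P0=6, P1=4, P2=6, P3=0) → (P0=8, P1=5, P2=6, P3=0)
step 6: fire t0:  (P0=8, P1=5, P2=6, P3=0) → (P0=10, P1=6, P2=6, P3=0)
step 7: fire t0:  (P0=10, P1=6, P2=6, P3=0) → (P0=12, P1=7, P2=6, P3=0)

(P0=12, P1=7, P2=6, P3=0)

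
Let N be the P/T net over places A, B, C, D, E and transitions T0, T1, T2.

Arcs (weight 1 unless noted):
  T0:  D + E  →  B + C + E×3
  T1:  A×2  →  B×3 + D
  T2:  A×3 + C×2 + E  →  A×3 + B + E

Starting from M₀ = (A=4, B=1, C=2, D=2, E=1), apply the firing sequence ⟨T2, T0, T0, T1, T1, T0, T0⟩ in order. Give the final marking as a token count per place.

step 1: fire T2:  (A=4, B=1, C=2, D=2, E=1) → (A=4, B=2, C=0, D=2, E=1)
step 2: fire T0:  (A=4, B=2, C=0, D=2, E=1) → (A=4, B=3, C=1, D=1, E=3)
step 3: fire T0:  (A=4, B=3, C=1, D=1, E=3) → (A=4, B=4, C=2, D=0, E=5)
step 4: fire T1:  (A=4, B=4, C=2, D=0, E=5) → (A=2, B=7, C=2, D=1, E=5)
step 5: fire T1:  (A=2, B=7, C=2, D=1, E=5) → (A=0, B=10, C=2, D=2, E=5)
step 6: fire T0:  (A=0, B=10, C=2, D=2, E=5) → (A=0, B=11, C=3, D=1, E=7)
step 7: fire T0:  (A=0, B=11, C=3, D=1, E=7) → (A=0, B=12, C=4, D=0, E=9)

(A=0, B=12, C=4, D=0, E=9)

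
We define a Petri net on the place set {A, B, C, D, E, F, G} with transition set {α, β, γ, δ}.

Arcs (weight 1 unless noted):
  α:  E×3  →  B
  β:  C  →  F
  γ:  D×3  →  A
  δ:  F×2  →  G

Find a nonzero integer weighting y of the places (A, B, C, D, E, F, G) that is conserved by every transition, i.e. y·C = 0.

y = (A:3, B:0, C:0, D:1, E:0, F:0, G:0)

Incidence matrix C (rows=places, cols=transitions):
        α    β    γ    δ
    A   0    0    1    0
    B   1    0    0    0
    C   0   -1    0    0
    D   0    0   -3    0
    E  -3    0    0    0
    F   0    1    0   -2
    G   0    0    0    1

Candidate y = [3, 0, 0, 1, 0, 0, 0]; check y·C column-wise:
  col α: 3·0 + 0·1 + 1·0 + 0·-3 = 0
  col β: 3·0 + 0·-1 + 1·0 + 0·1 = 0
  col γ: 3·1 + 1·-3 = 0
  col δ: 3·0 + 1·0 + 0·-2 + 0·1 = 0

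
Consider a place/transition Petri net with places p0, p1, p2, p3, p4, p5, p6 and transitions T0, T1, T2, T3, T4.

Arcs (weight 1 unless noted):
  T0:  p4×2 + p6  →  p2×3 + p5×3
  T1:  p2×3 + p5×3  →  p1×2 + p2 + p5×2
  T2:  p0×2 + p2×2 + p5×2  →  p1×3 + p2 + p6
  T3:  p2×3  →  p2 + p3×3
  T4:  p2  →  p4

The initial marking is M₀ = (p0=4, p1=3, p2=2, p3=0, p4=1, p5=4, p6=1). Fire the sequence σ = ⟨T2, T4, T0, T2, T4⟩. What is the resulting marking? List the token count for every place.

(p0=0, p1=9, p2=1, p3=0, p4=1, p5=3, p6=2)

step 1: fire T2:  (p0=4, p1=3, p2=2, p3=0, p4=1, p5=4, p6=1) → (p0=2, p1=6, p2=1, p3=0, p4=1, p5=2, p6=2)
step 2: fire T4:  (p0=2, p1=6, p2=1, p3=0, p4=1, p5=2, p6=2) → (p0=2, p1=6, p2=0, p3=0, p4=2, p5=2, p6=2)
step 3: fire T0:  (p0=2, p1=6, p2=0, p3=0, p4=2, p5=2, p6=2) → (p0=2, p1=6, p2=3, p3=0, p4=0, p5=5, p6=1)
step 4: fire T2:  (p0=2, p1=6, p2=3, p3=0, p4=0, p5=5, p6=1) → (p0=0, p1=9, p2=2, p3=0, p4=0, p5=3, p6=2)
step 5: fire T4:  (p0=0, p1=9, p2=2, p3=0, p4=0, p5=3, p6=2) → (p0=0, p1=9, p2=1, p3=0, p4=1, p5=3, p6=2)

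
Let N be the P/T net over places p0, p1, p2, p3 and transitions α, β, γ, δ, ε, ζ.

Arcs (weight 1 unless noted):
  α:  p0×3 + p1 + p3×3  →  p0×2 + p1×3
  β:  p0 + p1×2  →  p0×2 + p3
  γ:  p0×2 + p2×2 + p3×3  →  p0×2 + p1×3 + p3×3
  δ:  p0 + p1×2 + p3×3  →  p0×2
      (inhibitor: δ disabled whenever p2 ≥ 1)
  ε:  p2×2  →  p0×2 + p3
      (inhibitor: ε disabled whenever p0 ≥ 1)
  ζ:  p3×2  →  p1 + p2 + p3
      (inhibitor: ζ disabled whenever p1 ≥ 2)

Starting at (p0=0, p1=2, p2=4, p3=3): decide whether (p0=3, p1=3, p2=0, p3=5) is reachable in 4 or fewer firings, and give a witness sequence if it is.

YES — reachable via ⟨ε, β, γ⟩ (3 firings)

step 1: fire ε:  (p0=0, p1=2, p2=4, p3=3) → (p0=2, p1=2, p2=2, p3=4)
step 2: fire β:  (p0=2, p1=2, p2=2, p3=4) → (p0=3, p1=0, p2=2, p3=5)
step 3: fire γ:  (p0=3, p1=0, p2=2, p3=5) → (p0=3, p1=3, p2=0, p3=5)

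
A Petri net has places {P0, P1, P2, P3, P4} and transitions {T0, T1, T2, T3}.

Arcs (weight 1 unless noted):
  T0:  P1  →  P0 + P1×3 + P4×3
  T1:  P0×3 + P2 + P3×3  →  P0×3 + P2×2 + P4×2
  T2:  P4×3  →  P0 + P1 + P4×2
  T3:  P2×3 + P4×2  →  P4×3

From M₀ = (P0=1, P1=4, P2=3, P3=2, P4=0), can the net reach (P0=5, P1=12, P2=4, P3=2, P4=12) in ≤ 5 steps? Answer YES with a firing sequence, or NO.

NO — not reachable within 5 firings

depth 0: 1 marking
depth 1: 2 markings reached so far
depth 2: 5 markings reached so far
depth 3: 9 markings reached so far
depth 4: 15 markings reached so far
depth 5: 22 markings reached so far
target is not among the 22 markings reachable within 5 steps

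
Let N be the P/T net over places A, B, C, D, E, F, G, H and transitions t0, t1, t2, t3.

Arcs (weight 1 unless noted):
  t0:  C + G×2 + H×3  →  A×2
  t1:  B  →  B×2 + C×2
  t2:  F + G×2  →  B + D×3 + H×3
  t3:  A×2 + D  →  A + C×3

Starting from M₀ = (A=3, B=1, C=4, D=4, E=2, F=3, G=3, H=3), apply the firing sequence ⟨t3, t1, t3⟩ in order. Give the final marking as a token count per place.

(A=1, B=2, C=12, D=2, E=2, F=3, G=3, H=3)

step 1: fire t3:  (A=3, B=1, C=4, D=4, E=2, F=3, G=3, H=3) → (A=2, B=1, C=7, D=3, E=2, F=3, G=3, H=3)
step 2: fire t1:  (A=2, B=1, C=7, D=3, E=2, F=3, G=3, H=3) → (A=2, B=2, C=9, D=3, E=2, F=3, G=3, H=3)
step 3: fire t3:  (A=2, B=2, C=9, D=3, E=2, F=3, G=3, H=3) → (A=1, B=2, C=12, D=2, E=2, F=3, G=3, H=3)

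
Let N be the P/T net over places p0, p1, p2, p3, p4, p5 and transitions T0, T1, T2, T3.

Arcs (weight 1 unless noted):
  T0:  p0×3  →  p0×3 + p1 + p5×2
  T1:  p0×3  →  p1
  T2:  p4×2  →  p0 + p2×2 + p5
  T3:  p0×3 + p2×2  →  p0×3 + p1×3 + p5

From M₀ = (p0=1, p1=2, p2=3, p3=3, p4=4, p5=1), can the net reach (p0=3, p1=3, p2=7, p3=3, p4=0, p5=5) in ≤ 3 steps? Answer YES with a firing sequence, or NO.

step 1: fire T2:  (p0=1, p1=2, p2=3, p3=3, p4=4, p5=1) → (p0=2, p1=2, p2=5, p3=3, p4=2, p5=2)
step 2: fire T2:  (p0=2, p1=2, p2=5, p3=3, p4=2, p5=2) → (p0=3, p1=2, p2=7, p3=3, p4=0, p5=3)
step 3: fire T0:  (p0=3, p1=2, p2=7, p3=3, p4=0, p5=3) → (p0=3, p1=3, p2=7, p3=3, p4=0, p5=5)

YES — reachable via ⟨T2, T2, T0⟩ (3 firings)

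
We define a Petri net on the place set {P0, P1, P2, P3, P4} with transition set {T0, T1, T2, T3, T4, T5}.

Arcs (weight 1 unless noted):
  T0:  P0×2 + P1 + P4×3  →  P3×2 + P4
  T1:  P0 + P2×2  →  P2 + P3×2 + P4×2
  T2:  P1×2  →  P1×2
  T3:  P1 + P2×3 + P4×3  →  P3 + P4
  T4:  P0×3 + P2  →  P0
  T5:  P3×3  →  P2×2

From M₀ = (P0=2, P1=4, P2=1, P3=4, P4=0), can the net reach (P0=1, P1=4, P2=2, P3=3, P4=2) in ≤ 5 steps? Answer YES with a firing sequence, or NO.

YES — reachable via ⟨T5, T1⟩ (2 firings)

step 1: fire T5:  (P0=2, P1=4, P2=1, P3=4, P4=0) → (P0=2, P1=4, P2=3, P3=1, P4=0)
step 2: fire T1:  (P0=2, P1=4, P2=3, P3=1, P4=0) → (P0=1, P1=4, P2=2, P3=3, P4=2)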